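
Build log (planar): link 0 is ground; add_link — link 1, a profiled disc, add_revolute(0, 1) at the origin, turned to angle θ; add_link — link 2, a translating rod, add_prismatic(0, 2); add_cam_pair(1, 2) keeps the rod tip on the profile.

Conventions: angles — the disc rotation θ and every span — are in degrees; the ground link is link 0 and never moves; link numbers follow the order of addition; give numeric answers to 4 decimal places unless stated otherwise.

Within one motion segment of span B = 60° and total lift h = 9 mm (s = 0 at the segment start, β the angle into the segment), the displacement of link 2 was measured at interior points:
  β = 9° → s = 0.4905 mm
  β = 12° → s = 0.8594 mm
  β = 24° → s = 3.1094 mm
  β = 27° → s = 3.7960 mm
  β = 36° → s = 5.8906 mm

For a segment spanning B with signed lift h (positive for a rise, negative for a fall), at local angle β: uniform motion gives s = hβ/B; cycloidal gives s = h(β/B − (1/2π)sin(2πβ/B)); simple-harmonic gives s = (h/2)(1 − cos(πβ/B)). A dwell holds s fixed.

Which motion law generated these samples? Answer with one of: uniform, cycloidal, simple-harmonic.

candidates at β/B = r: uniform s = h·r (linear in β); cycloidal s = h·(r − sin(2πr)/(2π)); simple-harmonic s = (h/2)(1 − cos(πr))
β=9°: printed 0.4905 | uniform 1.3500, cycloidal 0.1912, simple-harmonic 0.4905
β=12°: printed 0.8594 | uniform 1.8000, cycloidal 0.4377, simple-harmonic 0.8594
β=24°: printed 3.1094 | uniform 3.6000, cycloidal 2.7581, simple-harmonic 3.1094
β=27°: printed 3.7960 | uniform 4.0500, cycloidal 3.6074, simple-harmonic 3.7960
β=36°: printed 5.8906 | uniform 5.4000, cycloidal 6.2419, simple-harmonic 5.8906
only one law matches every sample → simple-harmonic

simple-harmonic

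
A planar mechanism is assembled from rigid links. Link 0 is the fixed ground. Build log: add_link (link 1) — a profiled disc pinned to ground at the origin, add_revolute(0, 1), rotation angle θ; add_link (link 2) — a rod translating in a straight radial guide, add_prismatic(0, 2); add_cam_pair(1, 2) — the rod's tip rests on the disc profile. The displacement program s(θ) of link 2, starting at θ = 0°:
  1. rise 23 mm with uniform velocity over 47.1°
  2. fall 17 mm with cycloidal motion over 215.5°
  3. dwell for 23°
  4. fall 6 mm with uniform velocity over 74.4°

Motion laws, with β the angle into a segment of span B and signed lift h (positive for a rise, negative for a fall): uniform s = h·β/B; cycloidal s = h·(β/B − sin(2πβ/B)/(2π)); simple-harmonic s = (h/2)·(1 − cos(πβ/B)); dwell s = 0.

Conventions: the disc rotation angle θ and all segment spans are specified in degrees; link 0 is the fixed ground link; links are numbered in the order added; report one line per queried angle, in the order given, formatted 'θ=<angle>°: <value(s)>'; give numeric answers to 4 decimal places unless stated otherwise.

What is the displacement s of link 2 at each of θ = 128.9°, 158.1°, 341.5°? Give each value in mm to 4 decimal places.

seg 1 [0°–47.1°] uniform, h=23: full span → s += 23 → s = 23.0000
seg 2 [47.1°–262.6°] cycloidal, h=-17: θ=128.9° here. β=81.8, B=215.5. -17·(0.3796 − sin(2π·0.3796)/(2π)) = -4.5956 → s = 18.4044
seg 2 [47.1°–262.6°] cycloidal, h=-17: θ=158.1° here. β=111, B=215.5. -17·(0.5151 − sin(2π·0.5151)/(2π)) = -9.0124 → s = 13.9876
seg 2 [47.1°–262.6°] cycloidal, h=-17: full span → s += -17 → s = 6.0000
seg 3 [262.6°–285.6°] dwell: s stays 6.0000
seg 4 [285.6°–360°] uniform, h=-6: θ=341.5° here. β=55.9, B=74.4. -6·55.9/74.4 = -4.5081 → s = 1.4919

θ=128.9°: 18.4044
θ=158.1°: 13.9876
θ=341.5°: 1.4919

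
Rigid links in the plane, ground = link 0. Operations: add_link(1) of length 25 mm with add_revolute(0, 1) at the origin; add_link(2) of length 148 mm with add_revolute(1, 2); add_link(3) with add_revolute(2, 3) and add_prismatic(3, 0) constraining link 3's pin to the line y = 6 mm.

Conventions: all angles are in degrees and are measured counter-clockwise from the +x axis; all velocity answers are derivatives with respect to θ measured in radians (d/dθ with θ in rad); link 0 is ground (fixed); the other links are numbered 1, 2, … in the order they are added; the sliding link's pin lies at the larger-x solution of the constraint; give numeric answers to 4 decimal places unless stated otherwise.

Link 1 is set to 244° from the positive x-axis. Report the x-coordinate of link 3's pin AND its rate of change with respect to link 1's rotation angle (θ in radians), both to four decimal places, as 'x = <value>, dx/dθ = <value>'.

geometry: r = 25 mm, L = 148 mm, e = 6 mm
crank pin P = (r cos θ, r sin θ) = (-10.959279, -22.469851)
h = r sin θ − e = -22.469851 − 6 = -28.469851
x = r cos θ + √(L² − h²) = -10.959279 + 145.235903 = 134.276625
dx/dθ = −r sin θ − h·r cos θ/√(L² − h²) (θ in radians; h = -28.469851) = 20.321560

x = 134.2766, dx/dθ = 20.3216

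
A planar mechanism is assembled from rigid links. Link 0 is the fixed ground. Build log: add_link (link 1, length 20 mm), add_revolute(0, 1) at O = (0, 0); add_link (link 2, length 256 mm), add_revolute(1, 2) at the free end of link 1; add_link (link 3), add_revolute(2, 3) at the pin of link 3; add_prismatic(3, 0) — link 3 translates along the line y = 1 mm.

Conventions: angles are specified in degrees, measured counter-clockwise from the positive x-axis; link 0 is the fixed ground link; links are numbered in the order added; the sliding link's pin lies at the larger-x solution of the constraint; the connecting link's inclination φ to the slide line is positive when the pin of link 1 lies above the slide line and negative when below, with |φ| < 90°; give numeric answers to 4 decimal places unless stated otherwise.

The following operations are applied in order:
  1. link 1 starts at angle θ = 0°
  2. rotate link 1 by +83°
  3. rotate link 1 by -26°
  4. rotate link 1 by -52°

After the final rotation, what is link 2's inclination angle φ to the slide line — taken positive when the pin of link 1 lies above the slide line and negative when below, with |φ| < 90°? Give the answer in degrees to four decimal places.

geometry: r = 20 mm, L = 256 mm, e = 1 mm; θ starts at 0°
rotate link 1 by +83°: θ ← 0° +83° = 83°
rotate link 1 by -26°: θ ← 83° -26° = 57°
rotate link 1 by -52°: θ ← 57° -52° = 5°
h = r sin θ − e = 1.743115 − 1 = 0.743115
sin φ = h / L = 0.743115 / 256 = 0.00290279
φ = arcsin(0.00290279) = 0.166318°

0.1663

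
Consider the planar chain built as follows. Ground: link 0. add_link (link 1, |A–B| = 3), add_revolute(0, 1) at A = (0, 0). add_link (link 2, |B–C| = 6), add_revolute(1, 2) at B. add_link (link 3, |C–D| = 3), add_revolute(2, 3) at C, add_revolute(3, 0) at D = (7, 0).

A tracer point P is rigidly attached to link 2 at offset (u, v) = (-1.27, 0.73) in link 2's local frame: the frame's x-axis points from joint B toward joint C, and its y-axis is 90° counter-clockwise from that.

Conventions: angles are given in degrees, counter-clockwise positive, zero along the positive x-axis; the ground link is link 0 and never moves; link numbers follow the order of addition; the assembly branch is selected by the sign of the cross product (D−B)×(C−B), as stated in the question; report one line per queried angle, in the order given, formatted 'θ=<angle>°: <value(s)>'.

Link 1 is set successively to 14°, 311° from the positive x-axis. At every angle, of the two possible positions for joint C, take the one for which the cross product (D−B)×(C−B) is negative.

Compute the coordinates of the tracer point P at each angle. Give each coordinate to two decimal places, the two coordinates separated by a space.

A=(0,0), D=(7.00,0)
θ=14°: B = A + 3.00·(cos14°, sin14°) = (2.9109, 0.7258)
θ=14°: |BD| = 4.1530
θ=14°: circle(B,6.00) ∩ circle(D,3.00): a=5.3272, h=2.7607
θ=14°:   candidates: C₊=(8.6385,2.5130) cross=11.465; C₋=(7.6736,-2.9234) cross=-11.465
θ=14°:   branch - wants cross < 0 → take C=(7.6736,-2.9234) (cross=-11.465)
θ=14°: ex = (C−B)/|BC| = (0.7938,-0.6082); ey = (0.6082,0.7938)
θ=14°: P = B + -1.27·ex + 0.73·ey = (2.3468,2.0776)
θ=311°: B = A + 3.00·(cos311°, sin311°) = (1.9682, -2.2641)
θ=311°: |BD| = 5.5177
θ=311°: circle(B,6.00) ∩ circle(D,3.00): a=5.2055, h=2.9837
θ=311°:   candidates: C₊=(5.4910,2.5928) cross=16.463; C₋=(7.9396,-2.8491) cross=-16.463
θ=311°:   branch - wants cross < 0 → take C=(7.9396,-2.8491) (cross=-16.463)
θ=311°: ex = (C−B)/|BC| = (0.9952,-0.0975); ey = (0.0975,0.9952)
θ=311°: P = B + -1.27·ex + 0.73·ey = (0.7754,-1.4138)

θ=14°: 2.35 2.08
θ=311°: 0.78 -1.41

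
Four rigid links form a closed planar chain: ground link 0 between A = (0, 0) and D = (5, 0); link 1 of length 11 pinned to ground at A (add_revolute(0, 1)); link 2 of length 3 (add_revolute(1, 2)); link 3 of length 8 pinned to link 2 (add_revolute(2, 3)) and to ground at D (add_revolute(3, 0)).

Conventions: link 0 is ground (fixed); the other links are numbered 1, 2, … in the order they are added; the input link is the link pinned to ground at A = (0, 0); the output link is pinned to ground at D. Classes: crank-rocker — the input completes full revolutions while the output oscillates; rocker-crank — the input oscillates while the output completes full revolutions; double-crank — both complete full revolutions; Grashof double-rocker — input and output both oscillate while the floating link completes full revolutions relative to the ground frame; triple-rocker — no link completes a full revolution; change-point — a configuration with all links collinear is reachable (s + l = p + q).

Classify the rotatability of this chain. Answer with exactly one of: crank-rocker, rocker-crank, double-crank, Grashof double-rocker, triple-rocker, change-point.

lengths: ground=5, input=11, coupler=3, output=8
sorted: s=3 (shortest), l=11 (longest), p+q=13
s + l = 14 vs p + q = 13
s + l > p + q → non-Grashof → no link fully rotates → triple-rocker

triple-rocker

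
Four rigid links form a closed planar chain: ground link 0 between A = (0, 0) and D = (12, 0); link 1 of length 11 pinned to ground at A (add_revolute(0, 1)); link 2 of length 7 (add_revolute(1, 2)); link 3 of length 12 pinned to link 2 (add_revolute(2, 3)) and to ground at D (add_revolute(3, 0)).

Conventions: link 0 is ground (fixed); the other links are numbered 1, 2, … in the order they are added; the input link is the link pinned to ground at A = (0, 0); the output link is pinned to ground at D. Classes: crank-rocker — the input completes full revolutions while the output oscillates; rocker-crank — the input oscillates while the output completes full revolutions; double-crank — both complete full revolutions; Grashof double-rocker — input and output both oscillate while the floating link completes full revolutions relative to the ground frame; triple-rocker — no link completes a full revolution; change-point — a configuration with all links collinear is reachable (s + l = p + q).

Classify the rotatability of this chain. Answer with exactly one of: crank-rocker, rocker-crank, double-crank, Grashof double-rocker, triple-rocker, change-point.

lengths: ground=12, input=11, coupler=7, output=12
sorted: s=7 (shortest), l=12 (longest), p+q=23
s + l = 19 vs p + q = 23
s + l < p + q (Grashof) with shortest = coupler link → Grashof double-rocker

Grashof double-rocker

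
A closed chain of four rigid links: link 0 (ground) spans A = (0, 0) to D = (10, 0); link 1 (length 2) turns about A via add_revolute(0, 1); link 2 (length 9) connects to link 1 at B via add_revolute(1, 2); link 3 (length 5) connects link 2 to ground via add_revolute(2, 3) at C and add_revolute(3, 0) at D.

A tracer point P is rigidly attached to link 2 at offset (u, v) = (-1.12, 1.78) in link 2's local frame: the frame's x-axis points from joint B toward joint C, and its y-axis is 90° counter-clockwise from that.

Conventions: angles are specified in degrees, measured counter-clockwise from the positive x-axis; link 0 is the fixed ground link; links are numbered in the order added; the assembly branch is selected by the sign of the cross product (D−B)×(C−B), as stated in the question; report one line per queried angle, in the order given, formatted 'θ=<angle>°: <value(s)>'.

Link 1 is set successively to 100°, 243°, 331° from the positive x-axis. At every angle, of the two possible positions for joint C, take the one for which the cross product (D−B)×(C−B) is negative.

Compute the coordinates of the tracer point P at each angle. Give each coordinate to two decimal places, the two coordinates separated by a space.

A=(0,0), D=(10.00,0)
θ=100°: B = A + 2.00·(cos100°, sin100°) = (-0.3473, 1.9696)
θ=100°: |BD| = 10.5331
θ=100°: circle(B,9.00) ∩ circle(D,5.00): a=7.9248, h=4.2658
θ=100°:   candidates: C₊=(8.2354,4.6783) cross=44.932; C₋=(6.6401,-3.7028) cross=-44.932
θ=100°:   branch - wants cross < 0 → take C=(6.6401,-3.7028) (cross=-44.932)
θ=100°: ex = (C−B)/|BC| = (0.7764,-0.6303); ey = (0.6303,0.7764)
θ=100°: P = B + -1.12·ex + 1.78·ey = (-0.0950,4.0575)
θ=243°: B = A + 2.00·(cos243°, sin243°) = (-0.9080, -1.7820)
θ=243°: |BD| = 11.0526
θ=243°: circle(B,9.00) ∩ circle(D,5.00): a=8.0596, h=4.0053
θ=243°:   candidates: C₊=(6.4004,3.4703) cross=44.269; C₋=(7.6920,-4.4354) cross=-44.269
θ=243°:   branch - wants cross < 0 → take C=(7.6920,-4.4354) (cross=-44.269)
θ=243°: ex = (C−B)/|BC| = (0.9556,-0.2948); ey = (0.2948,0.9556)
θ=243°: P = B + -1.12·ex + 1.78·ey = (-1.4534,0.2491)
θ=331°: B = A + 2.00·(cos331°, sin331°) = (1.7492, -0.9696)
θ=331°: |BD| = 8.3075
θ=331°: circle(B,9.00) ∩ circle(D,5.00): a=7.5242, h=4.9383
θ=331°:   candidates: C₊=(8.6456,4.8131) cross=41.025; C₋=(9.7984,-4.9959) cross=-41.025
θ=331°:   branch - wants cross < 0 → take C=(9.7984,-4.9959) (cross=-41.025)
θ=331°: ex = (C−B)/|BC| = (0.8943,-0.4474); ey = (0.4474,0.8943)
θ=331°: P = B + -1.12·ex + 1.78·ey = (1.5439,1.1234)

θ=100°: -0.09 4.06
θ=243°: -1.45 0.25
θ=331°: 1.54 1.12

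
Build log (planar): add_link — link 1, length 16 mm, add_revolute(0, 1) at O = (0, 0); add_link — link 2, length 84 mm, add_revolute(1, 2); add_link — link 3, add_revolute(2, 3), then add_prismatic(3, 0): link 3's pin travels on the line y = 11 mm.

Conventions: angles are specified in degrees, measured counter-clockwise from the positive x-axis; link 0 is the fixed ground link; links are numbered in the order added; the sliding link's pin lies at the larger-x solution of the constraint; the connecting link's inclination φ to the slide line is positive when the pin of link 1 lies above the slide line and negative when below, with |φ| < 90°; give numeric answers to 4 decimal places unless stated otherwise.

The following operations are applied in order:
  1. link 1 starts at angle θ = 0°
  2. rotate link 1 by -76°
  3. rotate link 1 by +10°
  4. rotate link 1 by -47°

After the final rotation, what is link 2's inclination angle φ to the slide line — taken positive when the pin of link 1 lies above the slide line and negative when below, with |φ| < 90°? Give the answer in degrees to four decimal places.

geometry: r = 16 mm, L = 84 mm, e = 11 mm; θ starts at 0°
rotate link 1 by -76°: θ ← 0° -76° = -76°
rotate link 1 by +10°: θ ← -76° +10° = -66°
rotate link 1 by -47°: θ ← -66° -47° = -113°
h = r sin θ − e = -14.728078 − 11 = -25.728078
sin φ = h / L = -25.728078 / 84 = -0.30628664
φ = arcsin(-0.30628664) = -17.835588°

-17.8356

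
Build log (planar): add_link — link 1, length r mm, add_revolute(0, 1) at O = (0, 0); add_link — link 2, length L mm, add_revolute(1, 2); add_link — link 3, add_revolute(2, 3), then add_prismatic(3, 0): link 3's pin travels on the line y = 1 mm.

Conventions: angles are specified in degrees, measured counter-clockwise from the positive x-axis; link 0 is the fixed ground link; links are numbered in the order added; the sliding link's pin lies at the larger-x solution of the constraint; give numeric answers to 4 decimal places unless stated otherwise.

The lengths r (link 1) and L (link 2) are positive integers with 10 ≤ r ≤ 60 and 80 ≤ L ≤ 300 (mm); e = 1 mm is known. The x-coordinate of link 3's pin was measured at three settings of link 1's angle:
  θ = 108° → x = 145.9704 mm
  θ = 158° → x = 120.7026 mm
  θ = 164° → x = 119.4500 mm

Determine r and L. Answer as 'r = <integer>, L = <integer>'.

constraint per measurement: (x − r cos θ)² + (r sin θ − e)² = L²
subtracting the θ₁ and θ₂ equations cancels the r² and L² terms:
r = (x₁² − x₂²) / (2[(x₁cos θ₁ + e sin θ₁) − (x₂cos θ₂ + e sin θ₂)]) = 49.9998 → r = 50
L² = (x₁ − r cos θ₁)² + (r sin θ₁ − e)² = 28223.9855 → L = 168.0000 → L = 168
check at θ₃=164°: x = 119.4500 (printed 119.4500) ✓

r = 50, L = 168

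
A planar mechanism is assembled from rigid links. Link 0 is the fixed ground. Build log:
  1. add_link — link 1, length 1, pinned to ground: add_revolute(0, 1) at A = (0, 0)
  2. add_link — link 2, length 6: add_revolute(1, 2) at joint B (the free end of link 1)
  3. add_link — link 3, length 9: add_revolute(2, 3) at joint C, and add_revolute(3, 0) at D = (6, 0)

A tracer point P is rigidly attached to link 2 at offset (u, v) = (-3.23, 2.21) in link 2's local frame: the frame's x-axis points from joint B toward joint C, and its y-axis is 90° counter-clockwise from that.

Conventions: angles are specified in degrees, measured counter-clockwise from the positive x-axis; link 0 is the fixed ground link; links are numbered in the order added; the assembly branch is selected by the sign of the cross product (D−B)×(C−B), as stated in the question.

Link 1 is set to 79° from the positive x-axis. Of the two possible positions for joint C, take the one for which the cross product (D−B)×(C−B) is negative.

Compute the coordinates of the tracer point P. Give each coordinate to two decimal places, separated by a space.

A=(0,0), D=(6.00,0)
B = A + 1.00·(cos79°, sin79°) = (0.1908, 0.9816)
|BD| = 5.8915
circle(B,6.00) ∩ circle(D,9.00): a=-0.8733, h=5.9361
  candidates: C₊=(0.3188,6.9803) cross=34.973; C₋=(-1.6593,-4.7260) cross=-34.973
  branch - wants cross < 0 → take C=(-1.6593,-4.7260) (cross=-34.973)
ex = (C−B)/|BC| = (-0.3084,-0.9513); ey = (0.9513,-0.3084)
P = B + -3.23·ex + 2.21·ey = (3.2891,3.3728)

3.29 3.37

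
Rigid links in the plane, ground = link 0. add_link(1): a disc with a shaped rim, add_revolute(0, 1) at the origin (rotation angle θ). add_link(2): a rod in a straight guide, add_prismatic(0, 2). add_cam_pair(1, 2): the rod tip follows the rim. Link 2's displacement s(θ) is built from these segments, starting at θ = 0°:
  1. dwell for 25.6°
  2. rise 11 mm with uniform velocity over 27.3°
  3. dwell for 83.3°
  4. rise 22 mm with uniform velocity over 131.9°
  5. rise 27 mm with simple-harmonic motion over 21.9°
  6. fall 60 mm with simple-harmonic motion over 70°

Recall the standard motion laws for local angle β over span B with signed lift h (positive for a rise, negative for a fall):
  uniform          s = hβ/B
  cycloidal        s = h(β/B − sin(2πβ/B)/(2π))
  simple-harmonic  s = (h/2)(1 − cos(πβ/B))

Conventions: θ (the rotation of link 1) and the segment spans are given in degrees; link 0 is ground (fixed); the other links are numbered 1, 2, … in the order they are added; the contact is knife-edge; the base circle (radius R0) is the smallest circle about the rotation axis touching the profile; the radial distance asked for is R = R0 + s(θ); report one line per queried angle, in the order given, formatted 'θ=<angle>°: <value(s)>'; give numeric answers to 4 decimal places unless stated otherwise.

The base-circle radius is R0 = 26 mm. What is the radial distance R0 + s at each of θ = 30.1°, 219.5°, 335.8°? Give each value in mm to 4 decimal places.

segment 1 (0° to 25.6°, dwell): s unchanged at 0.0000
θ = 30.1° falls in segment 2 (25.6° to 52.9°, uniform, h = 11): β = 30.1 − 25.6 = 4.5°, B = 27.3°; Δs = 11·4.5/27.3 = 1.8132; s = 0.0000 + 1.8132 = 1.8132
segment 2 (25.6° to 52.9°, uniform, h = 11) is passed completely: s = 0.0000 + (11) = 11.0000
segment 3 (52.9° to 136.2°, dwell): s unchanged at 11.0000
θ = 219.5° falls in segment 4 (136.2° to 268.1°, uniform, h = 22): β = 219.5 − 136.2 = 83.3°, B = 131.9°; Δs = 22·83.3/131.9 = 13.8939; s = 11.0000 + 13.8939 = 24.8939
segment 4 (136.2° to 268.1°, uniform, h = 22) is passed completely: s = 11.0000 + (22) = 33.0000
segment 5 (268.1° to 290°, simple-harmonic, h = 27) is passed completely: s = 33.0000 + (27) = 60.0000
θ = 335.8° falls in segment 6 (290° to 360°, simple-harmonic, h = -60): β = 335.8 − 290 = 45.8°, B = 70°; Δs = -60/2·(1 − cos(π·0.6543)) = -43.9784; s = 60.0000 − 43.9784 = 16.0216
θ=30.1°: R = R0 + s = 26 + 1.8132 = 27.8132
θ=219.5°: R = R0 + s = 26 + 24.8939 = 50.8939
θ=335.8°: R = R0 + s = 26 + 16.0216 = 42.0216

θ=30.1°: 27.8132
θ=219.5°: 50.8939
θ=335.8°: 42.0216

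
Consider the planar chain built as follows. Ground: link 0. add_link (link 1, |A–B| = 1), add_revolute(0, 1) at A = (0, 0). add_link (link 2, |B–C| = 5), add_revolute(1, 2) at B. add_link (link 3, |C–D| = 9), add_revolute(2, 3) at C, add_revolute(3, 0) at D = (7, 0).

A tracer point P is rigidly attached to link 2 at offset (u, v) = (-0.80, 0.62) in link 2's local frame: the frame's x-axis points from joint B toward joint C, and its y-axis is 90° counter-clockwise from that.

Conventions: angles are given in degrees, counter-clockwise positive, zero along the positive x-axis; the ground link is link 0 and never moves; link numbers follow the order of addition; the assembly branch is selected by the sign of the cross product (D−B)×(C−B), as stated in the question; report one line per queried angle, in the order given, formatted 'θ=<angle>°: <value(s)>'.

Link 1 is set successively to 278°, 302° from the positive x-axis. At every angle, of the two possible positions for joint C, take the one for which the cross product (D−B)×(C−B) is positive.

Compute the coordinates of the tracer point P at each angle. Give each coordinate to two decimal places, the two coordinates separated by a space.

A=(0,0), D=(7.00,0)
θ=278°: B = A + 1.00·(cos278°, sin278°) = (0.1392, -0.9903)
θ=278°: |BD| = 6.9319
θ=278°: circle(B,5.00) ∩ circle(D,9.00): a=-0.5733, h=4.9670
θ=278°:   candidates: C₊=(-1.1378,3.8439) cross=34.431; C₋=(0.2813,-5.9882) cross=-34.431
θ=278°:   branch + wants cross > 0 → take C=(-1.1378,3.8439) (cross=34.431)
θ=278°: ex = (C−B)/|BC| = (-0.2554,0.9668); ey = (-0.9668,-0.2554)
θ=278°: P = B + -0.80·ex + 0.62·ey = (-0.2559,-1.9221)
θ=302°: B = A + 1.00·(cos302°, sin302°) = (0.5299, -0.8480)
θ=302°: |BD| = 6.5254
θ=302°: circle(B,5.00) ∩ circle(D,9.00): a=-1.0282, h=4.8931
θ=302°:   candidates: C₊=(-1.1255,3.8700) cross=31.930; C₋=(0.1464,-5.8333) cross=-31.930
θ=302°:   branch + wants cross > 0 → take C=(-1.1255,3.8700) (cross=31.930)
θ=302°: ex = (C−B)/|BC| = (-0.3311,0.9436); ey = (-0.9436,-0.3311)
θ=302°: P = B + -0.80·ex + 0.62·ey = (0.2097,-1.8082)

θ=278°: -0.26 -1.92
θ=302°: 0.21 -1.81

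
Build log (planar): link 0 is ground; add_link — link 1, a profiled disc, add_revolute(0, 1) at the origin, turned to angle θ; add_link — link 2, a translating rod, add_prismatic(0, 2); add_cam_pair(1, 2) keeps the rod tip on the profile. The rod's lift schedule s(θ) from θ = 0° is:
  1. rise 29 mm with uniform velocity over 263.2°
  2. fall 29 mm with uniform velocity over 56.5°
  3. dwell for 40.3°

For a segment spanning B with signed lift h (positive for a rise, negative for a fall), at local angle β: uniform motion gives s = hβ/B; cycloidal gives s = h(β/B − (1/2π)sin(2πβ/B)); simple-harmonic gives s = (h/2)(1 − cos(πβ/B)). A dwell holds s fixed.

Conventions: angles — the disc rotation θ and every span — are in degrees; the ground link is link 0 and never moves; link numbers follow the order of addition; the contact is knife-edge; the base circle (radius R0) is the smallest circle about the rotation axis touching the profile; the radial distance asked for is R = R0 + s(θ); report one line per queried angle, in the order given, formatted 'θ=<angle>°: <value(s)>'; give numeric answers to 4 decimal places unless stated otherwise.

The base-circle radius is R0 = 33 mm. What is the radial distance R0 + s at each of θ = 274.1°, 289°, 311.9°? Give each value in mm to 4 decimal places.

seg 1 [0°–263.2°] uniform, h=29: full span → s += 29 → s = 29.0000
seg 2 [263.2°–319.7°] uniform, h=-29: θ=274.1° here. β=10.9, B=56.5. -29·10.9/56.5 = -5.5947 → s = 23.4053
seg 2 [263.2°–319.7°] uniform, h=-29: θ=289° here. β=25.8, B=56.5. -29·25.8/56.5 = -13.2425 → s = 15.7575
seg 2 [263.2°–319.7°] uniform, h=-29: θ=311.9° here. β=48.7, B=56.5. -29·48.7/56.5 = -24.9965 → s = 4.0035
θ=274.1°: R = R0 + s = 33 + 23.4053 = 56.4053
θ=289°: R = R0 + s = 33 + 15.7575 = 48.7575
θ=311.9°: R = R0 + s = 33 + 4.0035 = 37.0035

θ=274.1°: 56.4053
θ=289°: 48.7575
θ=311.9°: 37.0035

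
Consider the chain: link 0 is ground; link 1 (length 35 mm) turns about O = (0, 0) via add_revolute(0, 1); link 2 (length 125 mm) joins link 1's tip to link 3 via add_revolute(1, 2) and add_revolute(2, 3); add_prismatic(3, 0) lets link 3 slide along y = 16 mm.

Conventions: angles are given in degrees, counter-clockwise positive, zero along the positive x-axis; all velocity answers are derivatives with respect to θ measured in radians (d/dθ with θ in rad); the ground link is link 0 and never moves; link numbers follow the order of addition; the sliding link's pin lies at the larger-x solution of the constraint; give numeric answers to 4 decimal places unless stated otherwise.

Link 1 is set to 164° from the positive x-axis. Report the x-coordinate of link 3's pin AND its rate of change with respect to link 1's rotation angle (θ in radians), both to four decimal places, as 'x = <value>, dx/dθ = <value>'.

geometry: r = 35 mm, L = 125 mm, e = 16 mm
crank pin P = (r cos θ, r sin θ) = (-33.644159, 9.647307)
h = r sin θ − e = 9.647307 − 16 = -6.352693
x = r cos θ + √(L² − h²) = -33.644159 + 124.838469 = 91.194309
dx/dθ = −r sin θ − h·r cos θ/√(L² − h²) (θ in radians; h = -6.352693) = -11.359368

x = 91.1943, dx/dθ = -11.3594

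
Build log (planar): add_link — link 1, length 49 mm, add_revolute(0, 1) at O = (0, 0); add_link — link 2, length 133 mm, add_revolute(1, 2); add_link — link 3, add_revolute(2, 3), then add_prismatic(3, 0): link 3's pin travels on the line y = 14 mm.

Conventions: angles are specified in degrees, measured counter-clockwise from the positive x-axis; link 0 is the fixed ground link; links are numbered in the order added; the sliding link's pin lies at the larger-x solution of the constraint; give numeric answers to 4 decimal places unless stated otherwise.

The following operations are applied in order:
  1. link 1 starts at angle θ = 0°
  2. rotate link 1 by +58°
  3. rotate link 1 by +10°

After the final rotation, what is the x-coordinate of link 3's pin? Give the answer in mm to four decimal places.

geometry: r = 49 mm, L = 133 mm, e = 14 mm; θ starts at 0°
rotate link 1 by +58°: θ ← 0° +58° = 58°
rotate link 1 by +10°: θ ← 58° +10° = 68°
crank pin P = (r cos θ, r sin θ) = (18.355723, 45.432009)
h = r sin θ − e = 45.432009 − 14 = 31.432009
x = r cos θ + √(L² − h²) = 18.355723 + 129.232460 = 147.588183

147.5882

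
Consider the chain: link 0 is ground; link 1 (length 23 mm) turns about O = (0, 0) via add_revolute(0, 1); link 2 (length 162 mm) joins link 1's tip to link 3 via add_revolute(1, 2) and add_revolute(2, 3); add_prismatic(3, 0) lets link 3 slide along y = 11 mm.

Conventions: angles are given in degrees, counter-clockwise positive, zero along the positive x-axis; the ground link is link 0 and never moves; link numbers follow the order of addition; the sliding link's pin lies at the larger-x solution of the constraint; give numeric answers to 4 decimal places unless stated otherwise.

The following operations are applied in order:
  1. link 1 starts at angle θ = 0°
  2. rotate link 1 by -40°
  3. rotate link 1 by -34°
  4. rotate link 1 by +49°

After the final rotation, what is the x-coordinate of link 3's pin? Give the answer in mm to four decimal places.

geometry: r = 23 mm, L = 162 mm, e = 11 mm; θ starts at 0°
rotate link 1 by -40°: θ ← 0° -40° = -40°
rotate link 1 by -34°: θ ← -40° -34° = -74°
rotate link 1 by +49°: θ ← -74° +49° = -25°
crank pin P = (r cos θ, r sin θ) = (20.845079, -9.720220)
h = r sin θ − e = -9.720220 − 11 = -20.720220
x = r cos θ + √(L² − h²) = 20.845079 + 160.669451 = 181.514530

181.5145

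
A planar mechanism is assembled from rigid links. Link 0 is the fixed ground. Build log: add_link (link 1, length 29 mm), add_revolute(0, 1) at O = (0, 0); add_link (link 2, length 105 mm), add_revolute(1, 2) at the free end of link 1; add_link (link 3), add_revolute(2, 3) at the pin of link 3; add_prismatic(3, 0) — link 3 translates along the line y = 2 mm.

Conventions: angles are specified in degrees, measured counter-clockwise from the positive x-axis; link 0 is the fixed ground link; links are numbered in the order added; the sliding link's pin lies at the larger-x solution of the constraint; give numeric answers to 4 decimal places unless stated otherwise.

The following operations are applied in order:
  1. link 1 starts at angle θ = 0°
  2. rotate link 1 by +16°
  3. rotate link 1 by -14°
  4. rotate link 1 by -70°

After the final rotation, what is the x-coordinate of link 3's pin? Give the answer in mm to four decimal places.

geometry: r = 29 mm, L = 105 mm, e = 2 mm; θ starts at 0°
rotate link 1 by +16°: θ ← 0° +16° = 16°
rotate link 1 by -14°: θ ← 16° -14° = 2°
rotate link 1 by -70°: θ ← 2° -70° = -68°
crank pin P = (r cos θ, r sin θ) = (10.863591, -26.888332)
h = r sin θ − e = -26.888332 − 2 = -28.888332
x = r cos θ + √(L² − h²) = 10.863591 + 100.947830 = 111.811421

111.8114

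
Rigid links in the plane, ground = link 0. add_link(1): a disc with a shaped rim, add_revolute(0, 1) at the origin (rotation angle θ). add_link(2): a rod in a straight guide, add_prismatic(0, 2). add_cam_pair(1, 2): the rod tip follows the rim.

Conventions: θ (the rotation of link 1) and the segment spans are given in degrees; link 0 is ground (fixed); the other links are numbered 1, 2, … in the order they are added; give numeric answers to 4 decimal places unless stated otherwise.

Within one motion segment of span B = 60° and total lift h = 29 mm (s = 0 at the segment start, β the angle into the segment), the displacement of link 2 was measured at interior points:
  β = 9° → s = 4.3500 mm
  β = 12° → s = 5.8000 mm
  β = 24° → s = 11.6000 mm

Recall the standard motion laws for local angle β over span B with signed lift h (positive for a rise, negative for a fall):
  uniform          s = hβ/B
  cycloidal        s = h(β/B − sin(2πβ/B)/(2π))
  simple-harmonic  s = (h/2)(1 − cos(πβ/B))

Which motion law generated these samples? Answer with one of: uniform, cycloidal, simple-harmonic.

candidates at β/B = r: uniform s = h·r (linear in β); cycloidal s = h·(r − sin(2πr)/(2π)); simple-harmonic s = (h/2)(1 − cos(πr))
β=9°: printed 4.3500 | uniform 4.3500, cycloidal 0.6160, simple-harmonic 1.5804
β=12°: printed 5.8000 | uniform 5.8000, cycloidal 1.4104, simple-harmonic 2.7693
β=24°: printed 11.6000 | uniform 11.6000, cycloidal 8.8871, simple-harmonic 10.0193
only one law matches every sample → uniform

uniform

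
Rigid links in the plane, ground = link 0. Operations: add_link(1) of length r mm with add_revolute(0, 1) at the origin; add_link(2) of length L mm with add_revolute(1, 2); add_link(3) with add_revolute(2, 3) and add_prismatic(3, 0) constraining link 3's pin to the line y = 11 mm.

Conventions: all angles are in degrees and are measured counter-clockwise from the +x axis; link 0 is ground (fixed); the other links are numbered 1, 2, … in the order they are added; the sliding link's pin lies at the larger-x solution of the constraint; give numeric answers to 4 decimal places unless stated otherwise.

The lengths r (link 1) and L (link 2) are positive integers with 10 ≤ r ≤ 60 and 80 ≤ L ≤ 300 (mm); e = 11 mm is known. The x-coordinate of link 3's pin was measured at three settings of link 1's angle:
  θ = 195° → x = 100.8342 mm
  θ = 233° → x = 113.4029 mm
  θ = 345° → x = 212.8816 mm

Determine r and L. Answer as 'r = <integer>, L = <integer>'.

constraint per measurement: (x − r cos θ)² + (r sin θ − e)² = L²
subtracting the θ₁ and θ₂ equations cancels the r² and L² terms:
r = (x₁² − x₂²) / (2[(x₁cos θ₁ + e sin θ₁) − (x₂cos θ₂ + e sin θ₂)]) = 57.9999 → r = 58
L² = (x₁ − r cos θ₁)² + (r sin θ₁ − e)² = 25280.9985 → L = 159.0000 → L = 159
check at θ₃=345°: x = 212.8816 (printed 212.8816) ✓

r = 58, L = 159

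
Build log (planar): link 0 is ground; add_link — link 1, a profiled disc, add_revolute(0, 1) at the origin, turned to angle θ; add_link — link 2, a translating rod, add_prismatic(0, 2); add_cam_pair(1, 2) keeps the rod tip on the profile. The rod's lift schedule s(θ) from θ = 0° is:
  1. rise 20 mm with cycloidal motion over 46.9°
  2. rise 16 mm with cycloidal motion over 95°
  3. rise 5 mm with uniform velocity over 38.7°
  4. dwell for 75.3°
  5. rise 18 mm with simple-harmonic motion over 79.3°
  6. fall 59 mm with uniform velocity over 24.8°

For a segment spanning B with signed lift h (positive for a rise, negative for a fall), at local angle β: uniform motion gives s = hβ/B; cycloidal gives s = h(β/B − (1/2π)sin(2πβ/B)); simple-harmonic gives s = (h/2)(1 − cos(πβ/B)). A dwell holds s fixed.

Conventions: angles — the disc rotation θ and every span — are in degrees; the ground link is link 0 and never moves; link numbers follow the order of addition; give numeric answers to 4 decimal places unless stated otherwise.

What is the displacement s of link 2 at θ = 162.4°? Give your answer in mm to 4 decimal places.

seg 1 [0°–46.9°] cycloidal, h=20: full span → s += 20 → s = 20.0000
seg 2 [46.9°–141.9°] cycloidal, h=16: full span → s += 16 → s = 36.0000
seg 3 [141.9°–180.6°] uniform, h=5: θ=162.4° here. β=20.5, B=38.7. 5·20.5/38.7 = 2.6486 → s = 38.6486

38.6486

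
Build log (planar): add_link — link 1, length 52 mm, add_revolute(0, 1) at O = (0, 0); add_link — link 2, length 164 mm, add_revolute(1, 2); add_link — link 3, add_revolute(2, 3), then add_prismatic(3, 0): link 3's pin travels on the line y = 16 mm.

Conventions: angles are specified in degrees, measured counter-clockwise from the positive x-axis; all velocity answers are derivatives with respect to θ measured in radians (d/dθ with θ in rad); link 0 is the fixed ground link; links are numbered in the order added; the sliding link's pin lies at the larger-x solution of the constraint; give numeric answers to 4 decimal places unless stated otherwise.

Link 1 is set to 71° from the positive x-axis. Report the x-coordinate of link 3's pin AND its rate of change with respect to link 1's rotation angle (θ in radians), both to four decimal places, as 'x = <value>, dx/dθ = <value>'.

geometry: r = 52 mm, L = 164 mm, e = 16 mm
crank pin P = (r cos θ, r sin θ) = (16.929544, 49.166966)
h = r sin θ − e = 49.166966 − 16 = 33.166966
x = r cos θ + √(L² − h²) = 16.929544 + 160.611184 = 177.540728
dx/dθ = −r sin θ − h·r cos θ/√(L² − h²) (θ in radians; h = 33.166966) = -52.662997

x = 177.5407, dx/dθ = -52.6630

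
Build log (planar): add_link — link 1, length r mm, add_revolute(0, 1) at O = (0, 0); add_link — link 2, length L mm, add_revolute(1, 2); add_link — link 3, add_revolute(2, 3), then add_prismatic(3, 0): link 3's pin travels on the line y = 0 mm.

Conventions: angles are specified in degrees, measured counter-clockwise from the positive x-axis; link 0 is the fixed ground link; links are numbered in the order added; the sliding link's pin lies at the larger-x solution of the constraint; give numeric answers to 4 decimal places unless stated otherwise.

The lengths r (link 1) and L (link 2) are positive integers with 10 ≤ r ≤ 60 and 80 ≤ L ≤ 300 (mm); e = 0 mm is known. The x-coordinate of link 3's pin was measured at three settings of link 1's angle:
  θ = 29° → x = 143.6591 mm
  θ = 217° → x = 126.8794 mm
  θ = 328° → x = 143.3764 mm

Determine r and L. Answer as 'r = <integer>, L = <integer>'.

constraint per measurement: (x − r cos θ)² + (r sin θ − e)² = L²
subtracting the θ₁ and θ₂ equations cancels the r² and L² terms:
r = (x₁² − x₂²) / (2[(x₁cos θ₁ + e sin θ₁) − (x₂cos θ₂ + e sin θ₂)]) = 10.0000 → r = 10
L² = (x₁ − r cos θ₁)² + (r sin θ₁ − e)² = 18224.9954 → L = 135.0000 → L = 135
check at θ₃=328°: x = 143.3764 (printed 143.3764) ✓

r = 10, L = 135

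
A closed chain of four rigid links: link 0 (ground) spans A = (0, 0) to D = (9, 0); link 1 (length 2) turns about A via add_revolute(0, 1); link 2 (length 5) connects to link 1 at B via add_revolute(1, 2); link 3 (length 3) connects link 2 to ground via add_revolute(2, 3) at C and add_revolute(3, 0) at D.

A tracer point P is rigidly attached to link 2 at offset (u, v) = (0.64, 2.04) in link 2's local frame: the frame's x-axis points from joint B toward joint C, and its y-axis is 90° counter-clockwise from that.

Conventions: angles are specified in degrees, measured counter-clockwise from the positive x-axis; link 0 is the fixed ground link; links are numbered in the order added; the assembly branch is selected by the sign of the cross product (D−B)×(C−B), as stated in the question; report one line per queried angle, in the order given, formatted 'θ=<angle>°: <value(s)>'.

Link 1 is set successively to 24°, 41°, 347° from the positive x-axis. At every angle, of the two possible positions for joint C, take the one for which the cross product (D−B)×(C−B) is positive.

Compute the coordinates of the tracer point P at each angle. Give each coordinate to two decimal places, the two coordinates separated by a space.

A=(0,0), D=(9.00,0)
θ=24°: B = A + 2.00·(cos24°, sin24°) = (1.8271, 0.8135)
θ=24°: |BD| = 7.2189
θ=24°: circle(B,5.00) ∩ circle(D,3.00): a=4.7176, h=1.6564
θ=24°:   candidates: C₊=(6.7013,1.9277) cross=11.958; C₋=(6.3280,-1.3640) cross=-11.958
θ=24°:   branch + wants cross > 0 → take C=(6.7013,1.9277) (cross=11.958)
θ=24°: ex = (C−B)/|BC| = (0.9749,0.2229); ey = (-0.2229,0.9749)
θ=24°: P = B + 0.64·ex + 2.04·ey = (1.9964,2.9448)
θ=41°: B = A + 2.00·(cos41°, sin41°) = (1.5094, 1.3121)
θ=41°: |BD| = 7.6046
θ=41°: circle(B,5.00) ∩ circle(D,3.00): a=4.8543, h=1.1982
θ=41°:   candidates: C₊=(6.4977,1.6548) cross=9.112; C₋=(6.0842,-0.7057) cross=-9.112
θ=41°:   branch + wants cross > 0 → take C=(6.4977,1.6548) (cross=9.112)
θ=41°: ex = (C−B)/|BC| = (0.9976,0.0685); ey = (-0.0685,0.9976)
θ=41°: P = B + 0.64·ex + 2.04·ey = (2.0081,3.3912)
θ=347°: B = A + 2.00·(cos347°, sin347°) = (1.9487, -0.4499)
θ=347°: |BD| = 7.0656
θ=347°: circle(B,5.00) ∩ circle(D,3.00): a=4.6650, h=1.7993
θ=347°:   candidates: C₊=(6.4898,1.6428) cross=12.713; C₋=(6.7189,-1.9485) cross=-12.713
θ=347°:   branch + wants cross > 0 → take C=(6.4898,1.6428) (cross=12.713)
θ=347°: ex = (C−B)/|BC| = (0.9082,0.4185); ey = (-0.4185,0.9082)
θ=347°: P = B + 0.64·ex + 2.04·ey = (1.6762,1.6707)

θ=24°: 2.00 2.94
θ=41°: 2.01 3.39
θ=347°: 1.68 1.67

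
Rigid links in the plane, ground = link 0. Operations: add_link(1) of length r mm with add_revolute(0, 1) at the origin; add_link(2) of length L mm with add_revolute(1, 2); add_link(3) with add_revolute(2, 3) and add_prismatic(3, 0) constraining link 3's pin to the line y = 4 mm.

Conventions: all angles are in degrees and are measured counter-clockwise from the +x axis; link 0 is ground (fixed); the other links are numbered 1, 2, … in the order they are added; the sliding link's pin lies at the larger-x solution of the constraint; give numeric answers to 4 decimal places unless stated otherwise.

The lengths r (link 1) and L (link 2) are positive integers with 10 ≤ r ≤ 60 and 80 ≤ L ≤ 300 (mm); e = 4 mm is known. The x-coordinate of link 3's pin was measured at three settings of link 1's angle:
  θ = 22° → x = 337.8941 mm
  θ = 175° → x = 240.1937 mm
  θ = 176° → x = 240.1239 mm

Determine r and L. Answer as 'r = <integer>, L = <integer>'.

constraint per measurement: (x − r cos θ)² + (r sin θ − e)² = L²
subtracting the θ₁ and θ₂ equations cancels the r² and L² terms:
r = (x₁² − x₂²) / (2[(x₁cos θ₁ + e sin θ₁) − (x₂cos θ₂ + e sin θ₂)]) = 51.0000 → r = 51
L² = (x₁ − r cos θ₁)² + (r sin θ₁ − e)² = 84681.0080 → L = 291.0000 → L = 291
check at θ₃=176°: x = 240.1239 (printed 240.1239) ✓

r = 51, L = 291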